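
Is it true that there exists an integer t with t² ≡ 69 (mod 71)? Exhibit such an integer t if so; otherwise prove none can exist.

No such integer exists.

Apply Euler's criterion with the prime 71: 69 is a quadratic residue iff 69^35 ≡ 1 (mod 71), and a non-residue iff it is ≡ −1.
Squaring successively (mod 71): 69^2 = 4761 ≡ 4; 69^4 ≡ 4² = 16 ≡ 16; 69^8 ≡ 16² = 256 ≡ 43; 69^16 ≡ 43² = 1849 ≡ 3; 69^32 ≡ 3² = 9 ≡ 9.
Since 35 = 32 + 2 + 1, 69^35 ≡ 9 · 4 · 69; multiplying out mod 71: 9·4 = 36 ≡ 36, then 36·69 = 2484 ≡ 70. Thus 69^35 ≡ 70 ≡ −1 (mod 71).
By Euler's criterion 69 is a quadratic non-residue mod 71: no t satisfies t² ≡ 69 (mod 71).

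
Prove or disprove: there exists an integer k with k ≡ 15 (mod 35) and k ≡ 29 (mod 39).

k = 575

The moduli 35 and 39 are coprime, so by the Chinese Remainder Theorem a unique solution modulo 1365 exists.
Write k = 15 + 35t and require 15 + 35t ≡ 29 (mod 39), i.e. 35t ≡ 14 (mod 39).
To invert 35 modulo 39: 39 = 1·35 + 4, 35 = 8·4 + 3, 4 = 1·3 + 1, 3 = 3·1 + 0, and unwinding, 1 = 4 − 1·3 = 4 − (35 − 8·4) = −35 + 9·4 = −35 + 9·(39 − 1·35) = 9·39 − 10·35. Thus 35⁻¹ ≡ -10 ≡ 29 (mod 39).
Multiplying by 29: t ≡ 29·14 = 406 ≡ 16 (mod 39).
With t = 16: k = 15 + 35·16 = 575.
Verify: 575 = 16·35 + 15 and 575 = 14·39 + 29. ✓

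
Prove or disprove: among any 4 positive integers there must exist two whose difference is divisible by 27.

Try 4 consecutive integers, 57, 58, 59, 60. Their remainders mod 27 are 3, 4, 5, 6 — pairwise different, as any 4 ≤ 27 consecutive integers have distinct residues.
No two share a residue, so no pair has difference divisible by 27; the claim fails for this set.

No, the set {57, 58, 59, 60} is a counterexample.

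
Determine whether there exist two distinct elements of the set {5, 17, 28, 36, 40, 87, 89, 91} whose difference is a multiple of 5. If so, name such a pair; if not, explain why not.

The pair (5, 40) works.

Reduce each element mod 5: 5↦0, 17↦2, 28↦3, 36↦1, 40↦0, 87↦2, 89↦4, 91↦1. The residue 0 repeats (at 5 and 40), and 40 − 5 = 35 = 7·5.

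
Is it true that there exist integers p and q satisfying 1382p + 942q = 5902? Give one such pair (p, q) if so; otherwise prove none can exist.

p = 311, q = -450

Since gcd(1382, 942) = 2 and 5902 = 2·2951, Bézout's identity guarantees a solution.
Dividing through by 2 reduces the equation to 691p + 471q = 2951.
Run the Euclidean algorithm on 691 and 471: 691 = 1·471 + 220, 471 = 2·220 + 31, 220 = 7·31 + 3, 31 = 10·3 + 1, 3 = 3·1 + 0.
Unwinding: 1 = 31 − 10·3 = 31 − 10·(220 − 7·31) = −10·220 + 71·31 = −10·220 + 71·(471 − 2·220) = 71·471 − 152·220 = 71·471 − 152·(691 − 1·471) = −152·691 + 223·471, i.e. 691·(-152) + 471·223 = 1.
Multiplying through by 2951: p = (-152)·2951 = -448552, q = 223·2951 = 658073 is a solution.
The general solution is p = -448552 + 471k, q = 658073 − 691k; taking k = 953 gives the smaller pair p = 311, q = -450.
Indeed 1382·311 + 942·(-450) = 429802 − 423900 = 5902.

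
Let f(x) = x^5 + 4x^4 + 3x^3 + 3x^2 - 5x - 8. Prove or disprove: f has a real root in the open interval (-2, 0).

Such a root exists.

f(-2) = 22 and f(0) = -8, which have opposite signs.
As a polynomial, f is continuous on every closed interval.
By the Intermediate Value Theorem f must vanish at some point of (-2, 0).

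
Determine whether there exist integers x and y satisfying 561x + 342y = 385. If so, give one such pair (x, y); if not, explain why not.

There are no such integers.

Any value of 561x + 342y is a multiple of gcd(561, 342) = 3.
But 385 = 3·128 + 1, so 3 ∤ 385.
Hence no integers x, y satisfy the equation.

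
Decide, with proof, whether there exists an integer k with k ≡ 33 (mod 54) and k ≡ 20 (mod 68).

gcd(54, 68) = 2. If k ≡ 33 (mod 54) and k ≡ 20 (mod 68), then k ≡ 33 (mod 2) and k ≡ 20 (mod 2).
These are incompatible: 33 − 20 = 13 is not divisible by 2.
Hence the system has no solution.

No, no such integer exists.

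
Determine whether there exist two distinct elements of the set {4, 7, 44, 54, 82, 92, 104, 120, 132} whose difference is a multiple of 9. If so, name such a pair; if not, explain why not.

There is no such pair.

Reduce each element modulo 9: 4↦4, 7↦7, 44↦8, 54↦0, 82↦1, 92↦2, 104↦5, 120↦3, 132↦6.
These 9 residues are pairwise different, hence no difference of two elements is divisible by 9.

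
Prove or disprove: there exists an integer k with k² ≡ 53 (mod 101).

No, no such integer exists.

101 is prime, so by Euler's criterion 53 is a square mod 101 iff 53^((101−1)/2) = 53^50 ≡ 1 (mod 101).
Squaring successively (mod 101): 53^2 = 2809 ≡ 82; 53^4 ≡ 82² = 6724 ≡ 58; 53^8 ≡ 58² = 3364 ≡ 31; 53^16 ≡ 31² = 961 ≡ 52; 53^32 ≡ 52² = 2704 ≡ 78.
Since 50 = 32 + 16 + 2, 53^50 ≡ 78 · 52 · 82; multiplying out mod 101: 78·52 = 4056 ≡ 16, then 16·82 = 1312 ≡ 100. Thus 53^50 ≡ 100 ≡ −1 (mod 101).
By Euler's criterion 53 is a quadratic non-residue mod 101: no k satisfies k² ≡ 53 (mod 101).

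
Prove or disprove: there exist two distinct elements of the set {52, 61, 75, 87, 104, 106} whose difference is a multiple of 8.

No such pair exists.

Reduce each element modulo 8: 52↦4, 61↦5, 75↦3, 87↦7, 104↦0, 106↦2.
These 6 residues are pairwise different, hence no difference of two elements is divisible by 8.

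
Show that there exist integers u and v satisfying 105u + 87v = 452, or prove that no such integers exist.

gcd(105, 87) = 3, so every integer of the form 105u + 87v is a multiple of 3.
But 452 is not a multiple of 3 (it leaves remainder 2).
Therefore 105u + 87v = 452 has no solution in integers.

There are no such integers.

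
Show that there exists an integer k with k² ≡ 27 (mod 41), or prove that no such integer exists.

41 is prime, so by Euler's criterion 27 is a square mod 41 iff 27^((41−1)/2) = 27^20 ≡ 1 (mod 41).
Repeated squaring mod 41: 27^2 = 729 ≡ 32; 27^4 ≡ 32² = 1024 ≡ 40; 27^8 ≡ 40² = 1600 ≡ 1; 27^16 ≡ 1² = 1 ≡ 1.
Since 20 = 16 + 4, 27^20 ≡ 1 · 40; multiplying out mod 41: 1·40 = 40 ≡ 40. Thus 27^20 ≡ 40 ≡ −1 (mod 41).
The value −1 means 27 is a non-residue modulo 41, so k² ≡ 27 (mod 41) is impossible.

There is no such integer.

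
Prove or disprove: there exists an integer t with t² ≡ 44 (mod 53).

t = 16 works: 16² = 256, and 256 − 44 = 212 = 4·53.

t = 16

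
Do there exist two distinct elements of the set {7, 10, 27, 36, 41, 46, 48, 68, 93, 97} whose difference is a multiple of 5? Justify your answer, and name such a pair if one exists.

Yes: 7 and 27.

Both 7 and 27 leave remainder 2 on division by 5; their difference 20 = 4·5 is a multiple of 5.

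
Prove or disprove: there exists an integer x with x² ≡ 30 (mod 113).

x = 16 works: 16² = 256, and 256 − 30 = 226 = 2·113.

x = 16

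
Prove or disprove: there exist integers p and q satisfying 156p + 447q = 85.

Any value of 156p + 447q is a multiple of gcd(156, 447) = 3.
However 85 leaves remainder 1 on division by 3.
So the equation is unsolvable over ℤ.

No such integers exist.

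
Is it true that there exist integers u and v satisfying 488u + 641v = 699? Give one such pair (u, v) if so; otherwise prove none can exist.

Since gcd(488, 641) = 1, every integer is an integer combination of 488 and 641.
Run the Euclidean algorithm on 641 and 488: 641 = 1·488 + 153, 488 = 3·153 + 29, 153 = 5·29 + 8, 29 = 3·8 + 5, 8 = 1·5 + 3, 5 = 1·3 + 2, 3 = 1·2 + 1, 2 = 2·1 + 0.
Back-substituting, 1 = 3 − 1·2 = 3 − (5 − 1·3) = −5 + 2·3 = −5 + 2·(8 − 1·5) = 2·8 − 3·5 = 2·8 − 3·(29 − 3·8) = −3·29 + 11·8 = −3·29 + 11·(153 − 5·29) = 11·153 − 58·29 = 11·153 − 58·(488 − 3·153) = −58·488 + 185·153 = −58·488 + 185·(641 − 1·488) = 185·641 − 243·488; that is, 488·(-243) + 641·185 = 1.
Multiplying through by 699: u = (-243)·699 = -169857, v = 185·699 = 129315 is a solution.
Shifting by a multiple of (641, −488) keeps it a solution: u = -169857 + 265·641 = 8, v = 129315 − 265·488 = -5.
Check: 488·8 + 641·(-5) = 3904 − 3205 = 699. ✓

u = 8, v = -5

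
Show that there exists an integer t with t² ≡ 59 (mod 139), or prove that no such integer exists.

Apply Euler's criterion with the prime 139: 59 is a quadratic residue iff 59^69 ≡ 1 (mod 139), and a non-residue iff it is ≡ −1.
Squaring successively (mod 139): 59^2 = 3481 ≡ 6; 59^4 ≡ 6² = 36 ≡ 36; 59^8 ≡ 36² = 1296 ≡ 45; 59^16 ≡ 45² = 2025 ≡ 79; 59^32 ≡ 79² = 6241 ≡ 125; 59^64 ≡ 125² = 15625 ≡ 57.
Since 69 = 64 + 4 + 1, 59^69 ≡ 57 · 36 · 59; multiplying out mod 139: 57·36 = 2052 ≡ 106, then 106·59 = 6254 ≡ 138. Thus 59^69 ≡ 138 ≡ −1 (mod 139).
By Euler's criterion 59 is a quadratic non-residue mod 139: no t satisfies t² ≡ 59 (mod 139).

No such integer exists.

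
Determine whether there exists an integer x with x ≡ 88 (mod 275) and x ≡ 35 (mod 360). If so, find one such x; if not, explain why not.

Both moduli are multiples of 5 = gcd(275, 360), so any solution would satisfy x ≡ 88 and x ≡ 35 modulo 5 simultaneously.
However 88 ≡ 3 and 35 ≡ 0 (mod 5), and 3 ≠ 0.
So no integer satisfies both congruences.

There is no such integer.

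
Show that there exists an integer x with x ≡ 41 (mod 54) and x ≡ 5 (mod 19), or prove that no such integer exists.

x = 689

The moduli 54 and 19 are coprime, so by the Chinese Remainder Theorem a unique solution modulo 1026 exists.
Any solution of the first congruence is x = 41 + 54t; substituting into the second, 54t ≡ 5 − 41 ≡ 2 (mod 19).
54 ≡ 16 (mod 19), so this reads 16t ≡ 2 (mod 19). Since 16·6 = 96 = 5·19 + 1, the inverse of 16 mod 19 is 6.
Multiplying by 6: t ≡ 6·2 = 12 (mod 19).
With t = 12: x = 41 + 54·12 = 689.
Check: 689 mod 54 = 41, 689 mod 19 = 5. ✓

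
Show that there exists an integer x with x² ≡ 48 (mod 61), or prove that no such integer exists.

Take x = 32. Then 32² = 1024 = 16·61 + 48, so 32² ≡ 48 (mod 61).

x = 32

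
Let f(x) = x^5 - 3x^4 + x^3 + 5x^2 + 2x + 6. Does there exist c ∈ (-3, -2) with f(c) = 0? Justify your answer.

The endpoint values f(-3) = -468 and f(-2) = -66 are both negative. Claim: f(x) < 0 for every x in (-3, -2).
Substitute x = -2 − u, where 0 < u < 1 on the interval. Expanding, f(-2 − u) = -u^5 - 13u^4 - 65u^3 - 153u^2 - 170u - 66.
The nonzero coefficients here are all negative, so for u > 0 every term is negative (or zero), and the constant term -66 is strictly negative.
Therefore f(x) < 0 throughout (-3, -2), and f has no zero there.

No.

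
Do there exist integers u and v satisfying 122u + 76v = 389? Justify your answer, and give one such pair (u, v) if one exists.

Both 122 and 76 are divisible by gcd(122, 76) = 2, hence so is any combination 122u + 76v.
But 389 is not a multiple of 2 (it leaves remainder 1).
So the equation is unsolvable over ℤ.

No, no such integers exist.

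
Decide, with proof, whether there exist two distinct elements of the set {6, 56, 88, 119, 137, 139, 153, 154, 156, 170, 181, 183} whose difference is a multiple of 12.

Reduce each element modulo 12: 6↦6, 56↦8, 88↦4, 119↦11, 137↦5, 139↦7, 153↦9, 154↦10, 156↦0, 170↦2, 181↦1, 183↦3.
These 12 residues are pairwise different, hence no difference of two elements is divisible by 12.

There is no such pair.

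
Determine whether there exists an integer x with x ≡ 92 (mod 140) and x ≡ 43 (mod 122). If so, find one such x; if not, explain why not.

No such integer exists.

gcd(140, 122) = 2. If x ≡ 92 (mod 140) and x ≡ 43 (mod 122), then x ≡ 92 (mod 2) and x ≡ 43 (mod 2).
But 92 mod 2 = 0 while 43 mod 2 = 1, a contradiction.
Hence the system has no solution.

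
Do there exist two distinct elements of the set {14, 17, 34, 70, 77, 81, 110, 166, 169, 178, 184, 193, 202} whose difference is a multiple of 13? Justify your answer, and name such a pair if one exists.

No, no such pair exists.

Reduce each element modulo 13: 14↦1, 17↦4, 34↦8, 70↦5, 77↦12, 81↦3, 110↦6, 166↦10, 169↦0, 178↦9, 184↦2, 193↦11, 202↦7.
All 13 residues are distinct, so no two elements differ by a multiple of 13.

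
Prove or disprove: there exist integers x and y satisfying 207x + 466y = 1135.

Since gcd(207, 466) = 1, every integer is an integer combination of 207 and 466.
Euclidean algorithm: 466 = 2·207 + 52, 207 = 3·52 + 51, 52 = 1·51 + 1, 51 = 51·1 + 0.
Unwinding: 1 = 52 − 1·51 = 52 − (207 − 3·52) = −207 + 4·52 = −207 + 4·(466 − 2·207) = 4·466 − 9·207, i.e. 207·(-9) + 466·4 = 1.
Times 1135: 207·(-10215) + 466·4540 = 1135, so (-10215, 4540) solves it.
Adding 22·466 to x and subtracting 22·207 from y gives the tidier solution (37, -14).
Check: 207·37 + 466·(-14) = 7659 − 6524 = 1135. ✓

x = 37, y = -14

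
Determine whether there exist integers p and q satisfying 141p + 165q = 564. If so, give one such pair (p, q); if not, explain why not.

Since gcd(141, 165) = 3 and 564 = 3·188, Bézout's identity guarantees a solution.
Dividing through by 3 reduces the equation to 47p + 55q = 188.
Dividing repeatedly: 55 = 1·47 + 8, 47 = 5·8 + 7, 8 = 1·7 + 1, 7 = 7·1 + 0.
Back-substituting, 1 = 8 − 1·7 = 8 − (47 − 5·8) = −47 + 6·8 = −47 + 6·(55 − 1·47) = 6·55 − 7·47; that is, 47·(-7) + 55·6 = 1.
Multiplying through by 188: p = (-7)·188 = -1316, q = 6·188 = 1128 is a solution.
Shifting by a multiple of (55, −47) keeps it a solution: p = -1316 + 24·55 = 4, q = 1128 − 24·47 = 0.
Indeed 141·4 + 165·0 = 564 + 0 = 564.

p = 4, q = 0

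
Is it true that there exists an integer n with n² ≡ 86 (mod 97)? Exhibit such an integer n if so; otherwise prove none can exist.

n = 59

Take n = 59. Then 59² = 3481 = 35·97 + 86, so 59² ≡ 86 (mod 97).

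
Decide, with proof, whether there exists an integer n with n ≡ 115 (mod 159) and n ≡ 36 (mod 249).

No, no such integer exists.

gcd(159, 249) = 3. If n ≡ 115 (mod 159) and n ≡ 36 (mod 249), then n ≡ 115 (mod 3) and n ≡ 36 (mod 3).
These are incompatible: 115 − 36 = 79 is not divisible by 3.
Hence the system has no solution.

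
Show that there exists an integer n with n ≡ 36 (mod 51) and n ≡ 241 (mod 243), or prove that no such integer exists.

gcd(51, 243) = 3. If n ≡ 36 (mod 51) and n ≡ 241 (mod 243), then n ≡ 36 (mod 3) and n ≡ 241 (mod 3).
These are incompatible: 36 − 241 = -205 is not divisible by 3.
Therefore no such n exists.

No, no such integer exists.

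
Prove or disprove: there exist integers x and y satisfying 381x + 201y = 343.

Both 381 and 201 are divisible by gcd(381, 201) = 3, hence so is any combination 381x + 201y.
But 343 = 3·114 + 1, so 3 ∤ 343.
Hence no integers x, y satisfy the equation.

There are no such integers.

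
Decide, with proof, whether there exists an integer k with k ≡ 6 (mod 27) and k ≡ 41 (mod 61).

k = 1383

gcd(27, 61) = 1, so the Chinese Remainder Theorem guarantees exactly one residue class mod 1647 satisfying both.
Any solution of the first congruence is k = 6 + 27t; substituting into the second, 27t ≡ 41 − 6 ≡ 35 (mod 61).
Note 27·52 = 1404 ≡ 1 (mod 61) (as 1404 − 1 = 23·61), so 27⁻¹ ≡ 52.
Multiplying by 52: t ≡ 52·35 = 1820 ≡ 51 (mod 61).
With t = 51: k = 6 + 27·51 = 1383.
Indeed 1383 ≡ 6 (mod 27) and 1383 ≡ 41 (mod 61).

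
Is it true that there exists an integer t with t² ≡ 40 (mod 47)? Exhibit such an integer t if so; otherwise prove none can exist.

No, no such integer exists.

Apply Euler's criterion with the prime 47: 40 is a quadratic residue iff 40^23 ≡ 1 (mod 47), and a non-residue iff it is ≡ −1.
Repeated squaring mod 47: 40^2 = 1600 ≡ 2; 40^4 ≡ 2² = 4 ≡ 4; 40^8 ≡ 4² = 16 ≡ 16; 40^16 ≡ 16² = 256 ≡ 21.
Since 23 = 16 + 4 + 2 + 1, 40^23 ≡ 21 · 4 · 2 · 40; multiplying out mod 47: 21·4 = 84 ≡ 37, then 37·2 = 74 ≡ 27, then 27·40 = 1080 ≡ 46. Thus 40^23 ≡ 46 ≡ −1 (mod 47).
The value −1 means 40 is a non-residue modulo 47, so t² ≡ 40 (mod 47) is impossible.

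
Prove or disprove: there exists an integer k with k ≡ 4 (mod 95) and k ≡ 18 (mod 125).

No such integer exists.

Reduce both congruences modulo 5, which divides 95 and 125: they say k ≡ 4 (mod 5) and k ≡ 18 (mod 5).
However 4 ≡ 4 and 18 ≡ 3 (mod 5), and 4 ≠ 3.
So no integer satisfies both congruences.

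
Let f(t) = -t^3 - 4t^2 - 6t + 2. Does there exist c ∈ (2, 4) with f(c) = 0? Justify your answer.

No.

f(2) = -34 and f(4) = -150, both negative.
The derivative f'(t) = -3t^2 - 8t - 6 is a quadratic with discriminant (-8)² − 4·(-3)·(-6) = -8 < 0; it never vanishes, so it is always negative (sign of the leading coefficient).
Hence f is strictly decreasing on ℝ, and in particular on [2, 4]. A strictly monotone function with same-sign endpoint values stays negative on the whole interval, so f has no zero in (2, 4).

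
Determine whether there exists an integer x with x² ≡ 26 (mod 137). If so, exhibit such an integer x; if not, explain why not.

There is no such integer.

Apply Euler's criterion with the prime 137: 26 is a quadratic residue iff 26^68 ≡ 1 (mod 137), and a non-residue iff it is ≡ −1.
Squaring successively (mod 137): 26^2 = 676 ≡ 128; 26^4 ≡ 128² = 16384 ≡ 81; 26^8 ≡ 81² = 6561 ≡ 122; 26^16 ≡ 122² = 14884 ≡ 88; 26^32 ≡ 88² = 7744 ≡ 72; 26^64 ≡ 72² = 5184 ≡ 115.
Since 68 = 64 + 4, 26^68 ≡ 115 · 81; multiplying out mod 137: 115·81 = 9315 ≡ 136. Thus 26^68 ≡ 136 ≡ −1 (mod 137).
The value −1 means 26 is a non-residue modulo 137, so x² ≡ 26 (mod 137) is impossible.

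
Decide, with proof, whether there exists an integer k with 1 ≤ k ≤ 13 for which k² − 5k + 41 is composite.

At k = 10: 10² − 5·10 + 41 = 91 = 7·13, which is composite.

k = 10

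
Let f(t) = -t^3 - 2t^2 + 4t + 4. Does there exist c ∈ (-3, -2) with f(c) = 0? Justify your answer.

Yes, such a c exists.

f(-3) = 1 and f(-2) = -4, which have opposite signs.
Since f is a polynomial it is continuous on [-3, -2].
By the Intermediate Value Theorem f must vanish at some point of (-3, -2).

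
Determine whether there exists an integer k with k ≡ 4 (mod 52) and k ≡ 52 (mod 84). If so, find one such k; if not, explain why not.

k = 472

Here gcd(52, 84) = 4, and both 4 and 52 leave remainder 0 mod 4, so the system is consistent.
Put k = 4 + 52t, so we need 52t ≡ 48 (mod 84), equivalently (divide by 4) 13t ≡ 12 (mod 21).
Invert 13 mod 21 by the Euclidean algorithm: 21 = 1·13 + 8, 13 = 1·8 + 5, 8 = 1·5 + 3, 5 = 1·3 + 2, 3 = 1·2 + 1, 2 = 2·1 + 0; back-substituting, 1 = 3 − 1·2 = 3 − (5 − 1·3) = −5 + 2·3 = −5 + 2·(8 − 1·5) = 2·8 − 3·5 = 2·8 − 3·(13 − 1·8) = −3·13 + 5·8 = −3·13 + 5·(21 − 1·13) = 5·21 − 8·13. Hence 13·(-8) ≡ 1, so 13⁻¹ ≡ -8 ≡ 13 (mod 21).
Multiplying by 13: t ≡ 13·12 = 156 ≡ 9 (mod 21).
Then k = 4 + 52·9 = 472.
Check: 472 mod 52 = 4, 472 mod 84 = 52. ✓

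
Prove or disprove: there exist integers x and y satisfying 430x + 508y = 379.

gcd(430, 508) = 2, so every integer of the form 430x + 508y is a multiple of 2.
But 379 = 2·189 + 1, so 2 ∤ 379.
So the equation is unsolvable over ℤ.

No, no such integers exist.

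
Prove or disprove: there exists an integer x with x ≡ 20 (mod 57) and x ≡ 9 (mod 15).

No, no such integer exists.

Reduce both congruences modulo 3, which divides 57 and 15: they say x ≡ 20 (mod 3) and x ≡ 9 (mod 3).
These are incompatible: 20 − 9 = 11 is not divisible by 3.
So no integer satisfies both congruences.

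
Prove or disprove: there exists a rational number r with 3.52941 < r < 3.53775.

Scale by 15: the interval becomes (52.94115, 53.06625), which contains the integer 53.
So r = 53/15 works: it is a ratio of integers, and dividing 15·3.52941 < 53 < 15·3.53775 through by 15 gives 3.52941 < 53/15 < 3.53775.

r = 53/15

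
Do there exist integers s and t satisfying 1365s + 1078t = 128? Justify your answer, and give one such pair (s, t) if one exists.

Both 1365 and 1078 are divisible by gcd(1365, 1078) = 7, hence so is any combination 1365s + 1078t.
But 128 = 7·18 + 2, so 7 ∤ 128.
Hence no integers s, t satisfy the equation.

No, no such integers exist.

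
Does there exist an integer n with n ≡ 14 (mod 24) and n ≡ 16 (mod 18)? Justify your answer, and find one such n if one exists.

No, no such integer exists.

gcd(24, 18) = 6. If n ≡ 14 (mod 24) and n ≡ 16 (mod 18), then n ≡ 14 (mod 6) and n ≡ 16 (mod 6).
These are incompatible: 14 − 16 = -2 is not divisible by 6.
Hence the system has no solution.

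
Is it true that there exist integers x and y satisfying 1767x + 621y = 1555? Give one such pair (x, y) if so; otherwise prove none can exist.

There are no such integers.

gcd(1767, 621) = 3, so every integer of the form 1767x + 621y is a multiple of 3.
But 1555 = 3·518 + 1, so 3 ∤ 1555.
So the equation is unsolvable over ℤ.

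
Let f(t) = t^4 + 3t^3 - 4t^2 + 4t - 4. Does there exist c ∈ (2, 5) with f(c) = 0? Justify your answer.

The endpoint values f(2) = 28 and f(5) = 916 are both positive. Claim: f(t) > 0 for every t in (2, 5).
Shift to the endpoint 2: with t = 2 + u (0 < u < 3), one computes f(2 + u) = u^4 + 11u^3 + 38u^2 + 56u + 28.
The nonzero coefficients here are all positive, so for u > 0 every term is positive (or zero), and the constant term 28 is strictly positive.
Therefore f(t) > 0 throughout (2, 5), and f has no zero there.

No such root exists.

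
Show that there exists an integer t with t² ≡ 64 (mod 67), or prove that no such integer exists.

t = 59

Take t = 59. Then 59² = 3481 = 51·67 + 64, so 59² ≡ 64 (mod 67).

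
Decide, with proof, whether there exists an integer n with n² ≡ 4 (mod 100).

Take n = 2. Then 2² = 4, and since 0 ≤ 4 < 100 this is already reduced: 2² ≡ 4 (mod 100).

n = 2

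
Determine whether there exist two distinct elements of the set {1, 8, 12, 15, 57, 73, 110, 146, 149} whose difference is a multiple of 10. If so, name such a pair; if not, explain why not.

Two integers differ by a multiple of 10 exactly when they have the same residue mod 10. The residues are 1↦1, 8↦8, 12↦2, 15↦5, 57↦7, 73↦3, 110↦0, 146↦6, 149↦9.
These 9 residues are pairwise different, hence no difference of two elements is divisible by 10.

There is no such pair.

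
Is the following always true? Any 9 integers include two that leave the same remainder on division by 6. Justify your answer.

Yes.

Each integer lies in one of the 6 residue classes modulo 6.
With 9 integers and only 6 classes, the pigeonhole principle forces two of them, say a and b, into the same class.
So a and b have equal remainders mod 6, which is exactly what was to be shown.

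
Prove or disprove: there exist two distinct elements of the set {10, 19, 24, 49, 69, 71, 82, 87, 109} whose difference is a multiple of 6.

10 and 82 are such a pair.

Reduce each element mod 6: 10↦4, 19↦1, 24↦0, 49↦1, 69↦3, 71↦5, 82↦4, 87↦3, 109↦1. The residue 4 repeats (at 10 and 82), and 82 − 10 = 72 = 12·6.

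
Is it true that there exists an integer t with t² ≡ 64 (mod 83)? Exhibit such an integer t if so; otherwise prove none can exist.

t = 8

Take t = 8. Then 8² = 64, and since 0 ≤ 64 < 83 this is already reduced: 8² ≡ 64 (mod 83).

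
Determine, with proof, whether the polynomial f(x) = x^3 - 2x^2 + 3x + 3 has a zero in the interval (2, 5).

Evaluate at the endpoints: f(2) = 9, f(5) = 93 — same sign (positive).
f'(x) = 3x^2 - 4x + 3 has discriminant (-4)² − 4·3·3 = -20 < 0, so f' has no real roots and is positive for every real x.
So f is strictly increasing; between 2 and 5 its values lie between f(2) = 9 and f(5) = 93, all positive. Therefore f has no root in (2, 5).

f has no root in that interval.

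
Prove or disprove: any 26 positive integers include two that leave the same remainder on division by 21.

Partition the integers by their residue mod 21; there are 21 classes.
Since 26 > 21, two of the 26 integers must share a residue class by the pigeonhole principle; call them a and b.
So a and b have equal remainders mod 21, which is exactly what was to be shown.

Yes.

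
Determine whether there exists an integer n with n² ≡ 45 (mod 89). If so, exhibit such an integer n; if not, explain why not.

Take n = 32. Then 32² = 1024 = 11·89 + 45, so 32² ≡ 45 (mod 89).

n = 32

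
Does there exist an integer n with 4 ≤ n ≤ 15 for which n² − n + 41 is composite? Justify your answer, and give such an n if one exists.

The values for n = 4, 5, …, 15 are 53, 61, 71, 83, 97, 113, 131, 151, 173, 197, 223, 251, and each of these is prime.
So no value in the range makes the expression composite.

No, no such integer n in that range exists.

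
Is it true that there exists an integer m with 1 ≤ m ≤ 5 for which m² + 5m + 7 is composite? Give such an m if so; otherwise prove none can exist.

m = 5

At m = 5: 5² + 5·5 + 7 = 57 = 3·19, which is composite.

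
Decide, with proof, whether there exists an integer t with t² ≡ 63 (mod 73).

Apply Euler's criterion with the prime 73: 63 is a quadratic residue iff 63^36 ≡ 1 (mod 73), and a non-residue iff it is ≡ −1.
Repeated squaring mod 73: 63^2 = 3969 ≡ 27; 63^4 ≡ 27² = 729 ≡ 72; 63^8 ≡ 72² = 5184 ≡ 1; 63^16 ≡ 1² = 1 ≡ 1; 63^32 ≡ 1² = 1 ≡ 1.
Since 36 = 32 + 4, 63^36 ≡ 1 · 72; multiplying out mod 73: 1·72 = 72 ≡ 72. Thus 63^36 ≡ 72 ≡ −1 (mod 73).
The value −1 means 63 is a non-residue modulo 73, so t² ≡ 63 (mod 73) is impossible.

No, no such integer exists.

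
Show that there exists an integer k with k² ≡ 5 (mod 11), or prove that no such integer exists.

k = 7 works: 7² = 49, and 49 − 5 = 44 = 4·11.

k = 7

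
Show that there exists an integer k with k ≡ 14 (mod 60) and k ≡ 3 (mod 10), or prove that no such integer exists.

Reduce both congruences modulo 10, which divides 60 and 10: they say k ≡ 14 (mod 10) and k ≡ 3 (mod 10).
These are incompatible: 14 − 3 = 11 is not divisible by 10.
Therefore no such k exists.

There is no such integer.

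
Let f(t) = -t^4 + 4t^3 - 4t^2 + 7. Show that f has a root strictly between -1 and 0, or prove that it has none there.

Such a root exists.

f(-1) = -2 and f(0) = 7, which have opposite signs.
As a polynomial, f is continuous on every closed interval.
By the Intermediate Value Theorem f must vanish at some point of (-1, 0).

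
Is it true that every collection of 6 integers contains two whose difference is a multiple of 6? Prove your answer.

No, the set {17, 18, 19, 20, 21, 22} is a counterexample.

Consider the 6 integers 17, 18, …, 22. They lie in distinct residue classes modulo 6, since 6 ≤ 6.
The differences between them range over 1, …, 5, none of which is divisible by 6.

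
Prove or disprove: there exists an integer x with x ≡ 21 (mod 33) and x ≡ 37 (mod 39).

No, no such integer exists.

Reduce both congruences modulo 3, which divides 33 and 39: they say x ≡ 21 (mod 3) and x ≡ 37 (mod 3).
These are incompatible: 21 − 37 = -16 is not divisible by 3.
Therefore no such x exists.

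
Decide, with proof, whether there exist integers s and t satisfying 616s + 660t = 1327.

There are no such integers.

gcd(616, 660) = 44, so every integer of the form 616s + 660t is a multiple of 44.
But 1327 is not a multiple of 44 (it leaves remainder 7).
Therefore 616s + 660t = 1327 has no solution in integers.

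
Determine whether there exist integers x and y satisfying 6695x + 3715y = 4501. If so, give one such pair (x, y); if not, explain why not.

No such integers exist.

Any value of 6695x + 3715y is a multiple of gcd(6695, 3715) = 5.
But 4501 = 5·900 + 1, so 5 ∤ 4501.
Therefore 6695x + 3715y = 4501 has no solution in integers.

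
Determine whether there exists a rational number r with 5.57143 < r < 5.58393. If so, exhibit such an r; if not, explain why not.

Look for a denominator N such that an integer falls strictly between N·5.57143 and N·5.58393. N = 12 works: 12·5.57143 = 66.85716 < 67 < 67.00716 = 12·5.58393.
So r = 67/12 works: it is a ratio of integers, and dividing 12·5.57143 < 67 < 12·5.58393 through by 12 gives 5.57143 < 67/12 < 5.58393.

r = 67/12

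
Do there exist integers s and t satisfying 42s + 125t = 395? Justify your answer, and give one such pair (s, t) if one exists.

Since gcd(42, 125) = 1, every integer is an integer combination of 42 and 125.
Euclidean algorithm: 125 = 2·42 + 41, 42 = 1·41 + 1, 41 = 41·1 + 0.
Unwinding: 1 = 42 − 1·41 = 42 − (125 − 2·42) = −125 + 3·42, i.e. 42·3 + 125·(-1) = 1.
Scaling by 395 gives the particular solution (s, t) = (1185, -395).
Subtracting 9·125 from s and adding 9·42 to t gives the tidier solution (60, -17).
Indeed 42·60 + 125·(-17) = 2520 − 2125 = 395.

s = 60, t = -17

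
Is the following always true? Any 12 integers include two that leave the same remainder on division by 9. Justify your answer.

True.

Each integer lies in one of the 9 residue classes modulo 9.
Placing 12 integers into 9 classes, some class receives at least two — say a and b.
That is, a and b leave the same remainder on division by 9, as claimed.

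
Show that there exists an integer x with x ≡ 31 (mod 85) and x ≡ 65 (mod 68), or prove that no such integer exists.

x = 201

The moduli are not coprime: gcd(85, 68) = 17. Compatibility requires 17 ∣ (65 − 31) = 34, which holds, so solutions exist.
Step through x = 31, 31 + 85, 31 + 2·85, …: the values 31, 116, 201 reduce mod 68 to 31, 48, 65. The value 201 hits 65.
Indeed 201 ≡ 31 (mod 85) and 201 ≡ 65 (mod 68).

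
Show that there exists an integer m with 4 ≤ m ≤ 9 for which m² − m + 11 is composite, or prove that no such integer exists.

The values for m = 4, 5, …, 9 are 23, 31, 41, 53, 67, 83, and each of these is prime.
So no value in the range makes the expression composite.

No such integer m in that range exists.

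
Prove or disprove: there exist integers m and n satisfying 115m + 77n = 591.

Since gcd(115, 77) = 1, every integer is an integer combination of 115 and 77.
Run the Euclidean algorithm on 115 and 77: 115 = 1·77 + 38, 77 = 2·38 + 1, 38 = 38·1 + 0.
Working back up the chain: 1 = 77 − 2·38 = 77 − 2·(115 − 1·77) = −2·115 + 3·77. So 115·(-2) + 77·3 = 1.
Multiplying through by 591: m = (-2)·591 = -1182, n = 3·591 = 1773 is a solution.
Shifting by a multiple of (77, −115) keeps it a solution: m = -1182 + 16·77 = 50, n = 1773 − 16·115 = -67.
Check: 115·50 + 77·(-67) = 5750 − 5159 = 591. ✓

m = 50, n = -67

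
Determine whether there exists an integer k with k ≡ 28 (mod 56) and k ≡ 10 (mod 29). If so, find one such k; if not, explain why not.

k = 532

Since 56 and 29 share no common factor, CRT says the pair of congruences has a solution (unique mod 1624).
Write k = 28 + 56t and require 28 + 56t ≡ 10 (mod 29), i.e. 56t ≡ 11 (mod 29).
56 ≡ 27 (mod 29), so this reads 27t ≡ 11 (mod 29). Invert 27 mod 29 by the Euclidean algorithm: 29 = 1·27 + 2, 27 = 13·2 + 1, 2 = 2·1 + 0; back-substituting, 1 = 27 − 13·2 = 27 − 13·(29 − 1·27) = −13·29 + 14·27. Hence 27·14 ≡ 1, so 27⁻¹ ≡ 14 (mod 29).
Therefore t ≡ 14·11 = 154 ≡ 9 (mod 29).
Taking t = 9 gives k = 28 + 56·9 = 532.
Verify: 532 = 9·56 + 28 and 532 = 18·29 + 10. ✓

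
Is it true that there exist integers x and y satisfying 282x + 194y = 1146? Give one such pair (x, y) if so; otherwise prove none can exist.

x = 2, y = 3

Every value of 282x + 194y is a multiple of gcd(282, 194) = 2; since 2 ∣ 1146, solutions exist.
Dividing through by 2 reduces the equation to 141x + 97y = 573.
Dividing repeatedly: 141 = 1·97 + 44, 97 = 2·44 + 9, 44 = 4·9 + 8, 9 = 1·8 + 1, 8 = 8·1 + 0.
Back-substituting, 1 = 9 − 1·8 = 9 − (44 − 4·9) = −44 + 5·9 = −44 + 5·(97 − 2·44) = 5·97 − 11·44 = 5·97 − 11·(141 − 1·97) = −11·141 + 16·97; that is, 141·(-11) + 97·16 = 1.
Scaling by 573 gives the particular solution (x, y) = (-6303, 9168).
Adding 65·97 to x and subtracting 65·141 from y gives the tidier solution (2, 3).
Indeed 282·2 + 194·3 = 564 + 582 = 1146.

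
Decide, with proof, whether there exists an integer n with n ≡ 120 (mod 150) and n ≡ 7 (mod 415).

There is no such integer.

gcd(150, 415) = 5. If n ≡ 120 (mod 150) and n ≡ 7 (mod 415), then n ≡ 120 (mod 5) and n ≡ 7 (mod 5).
However 120 ≡ 0 and 7 ≡ 2 (mod 5), and 0 ≠ 2.
Hence the system has no solution.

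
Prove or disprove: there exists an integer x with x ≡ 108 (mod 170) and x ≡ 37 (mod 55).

No such integer exists.

gcd(170, 55) = 5. If x ≡ 108 (mod 170) and x ≡ 37 (mod 55), then x ≡ 108 (mod 5) and x ≡ 37 (mod 5).
However 108 ≡ 3 and 37 ≡ 2 (mod 5), and 3 ≠ 2.
So no integer satisfies both congruences.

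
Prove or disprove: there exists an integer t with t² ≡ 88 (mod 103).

There is no such integer.

103 is prime, so by Euler's criterion 88 is a square mod 103 iff 88^((103−1)/2) = 88^51 ≡ 1 (mod 103).
Repeated squaring mod 103: 88^2 = 7744 ≡ 19; 88^4 ≡ 19² = 361 ≡ 52; 88^8 ≡ 52² = 2704 ≡ 26; 88^16 ≡ 26² = 676 ≡ 58; 88^32 ≡ 58² = 3364 ≡ 68.
Since 51 = 32 + 16 + 2 + 1, 88^51 ≡ 68 · 58 · 19 · 88; multiplying out mod 103: 68·58 = 3944 ≡ 30, then 30·19 = 570 ≡ 55, then 55·88 = 4840 ≡ 102. Thus 88^51 ≡ 102 ≡ −1 (mod 103).
By Euler's criterion 88 is a quadratic non-residue mod 103: no t satisfies t² ≡ 88 (mod 103).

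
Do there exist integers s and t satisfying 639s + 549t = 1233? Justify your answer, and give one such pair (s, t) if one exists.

s = 32, t = -35

Every value of 639s + 549t is a multiple of gcd(639, 549) = 9; since 9 ∣ 1233, solutions exist.
Dividing through by 9 reduces the equation to 71s + 61t = 137.
Dividing repeatedly: 71 = 1·61 + 10, 61 = 6·10 + 1, 10 = 10·1 + 0.
Unwinding: 1 = 61 − 6·10 = 61 − 6·(71 − 1·61) = −6·71 + 7·61, i.e. 71·(-6) + 61·7 = 1.
Scaling by 137 gives the particular solution (s, t) = (-822, 959).
Adding 14·61 to s and subtracting 14·71 from t gives the tidier solution (32, -35).
Check: 639·32 + 549·(-35) = 20448 − 19215 = 1233. ✓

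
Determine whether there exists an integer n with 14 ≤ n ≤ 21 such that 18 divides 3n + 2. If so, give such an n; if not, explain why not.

No, no such integer n in that range exists.

The values of 3n + 2 for n = 14, 15, …, 21 are 44, 47, 50, 53, 56, 59, 62, 65; reduced mod 18 these are 8, 11, 14, 17, 2, 5, 8, 11.
None is 0, so 18 never divides 3n + 2 on this range.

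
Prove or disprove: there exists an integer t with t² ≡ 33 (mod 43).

43 is prime, so by Euler's criterion 33 is a square mod 43 iff 33^((43−1)/2) = 33^21 ≡ 1 (mod 43).
Repeated squaring mod 43: 33^2 = 1089 ≡ 14; 33^4 ≡ 14² = 196 ≡ 24; 33^8 ≡ 24² = 576 ≡ 17; 33^16 ≡ 17² = 289 ≡ 31.
Since 21 = 16 + 4 + 1, 33^21 ≡ 31 · 24 · 33; multiplying out mod 43: 31·24 = 744 ≡ 13, then 13·33 = 429 ≡ 42. Thus 33^21 ≡ 42 ≡ −1 (mod 43).
The value −1 means 33 is a non-residue modulo 43, so t² ≡ 33 (mod 43) is impossible.

There is no such integer.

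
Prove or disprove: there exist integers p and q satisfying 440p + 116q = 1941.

Both 440 and 116 are divisible by gcd(440, 116) = 4, hence so is any combination 440p + 116q.
But 1941 is not a multiple of 4 (it leaves remainder 1).
So the equation is unsolvable over ℤ.

No, no such integers exist.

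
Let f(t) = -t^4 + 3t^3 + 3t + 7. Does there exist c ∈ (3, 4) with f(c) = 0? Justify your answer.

f(3) = 16 and f(4) = -45, which have opposite signs.
Since f is a polynomial it is continuous on [3, 4].
So by the Intermediate Value Theorem there is a c strictly between 3 and 4 with f(c) = 0.

Yes, f has a root in the interval.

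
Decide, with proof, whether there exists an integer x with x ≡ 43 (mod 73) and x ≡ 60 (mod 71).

gcd(73, 71) = 1, so the Chinese Remainder Theorem guarantees exactly one residue class mod 5183 satisfying both.
Any solution of the first congruence is x = 43 + 73t; substituting into the second, 73t ≡ 60 − 43 ≡ 17 (mod 71).
73 ≡ 2 (mod 71), so this reads 2t ≡ 17 (mod 71). To invert 2 modulo 71: 71 = 35·2 + 1, 2 = 2·1 + 0, and unwinding, 1 = 71 − 35·2. Thus 2⁻¹ ≡ -35 ≡ 36 (mod 71).
Multiplying by 36: t ≡ 36·17 = 612 ≡ 44 (mod 71).
With t = 44: x = 43 + 73·44 = 3255.
Indeed 3255 ≡ 43 (mod 73) and 3255 ≡ 60 (mod 71).

x = 3255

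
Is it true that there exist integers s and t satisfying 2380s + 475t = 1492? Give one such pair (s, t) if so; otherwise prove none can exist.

No, no such integers exist.

gcd(2380, 475) = 5, so every integer of the form 2380s + 475t is a multiple of 5.
But 1492 = 5·298 + 2, so 5 ∤ 1492.
So the equation is unsolvable over ℤ.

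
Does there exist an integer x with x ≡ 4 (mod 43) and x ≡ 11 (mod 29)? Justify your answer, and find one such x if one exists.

x = 649

gcd(43, 29) = 1, so the Chinese Remainder Theorem guarantees exactly one residue class mod 1247 satisfying both.
Write x = 4 + 43t and require 4 + 43t ≡ 11 (mod 29), i.e. 43t ≡ 7 (mod 29).
43 ≡ 14 (mod 29), so this reads 14t ≡ 7 (mod 29). Invert 14 mod 29 by the Euclidean algorithm: 29 = 2·14 + 1, 14 = 14·1 + 0; back-substituting, 1 = 29 − 2·14. Hence 14·(-2) ≡ 1, so 14⁻¹ ≡ -2 ≡ 27 (mod 29).
Therefore t ≡ 27·7 = 189 ≡ 15 (mod 29).
With t = 15: x = 4 + 43·15 = 649.
Check: 649 mod 43 = 4, 649 mod 29 = 11. ✓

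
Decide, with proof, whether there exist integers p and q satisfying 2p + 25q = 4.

p = 2, q = 0

Since gcd(2, 25) = 1, every integer is an integer combination of 2 and 25.
Run the Euclidean algorithm on 25 and 2: 25 = 12·2 + 1, 2 = 2·1 + 0.
Working back up the chain: 1 = 25 − 12·2. So 2·(-12) + 25·1 = 1.
Multiplying through by 4: p = (-12)·4 = -48, q = 1·4 = 4 is a solution.
The general solution is p = -48 + 25k, q = 4 − 2k; taking k = 2 gives the smaller pair p = 2, q = 0.
Indeed 2·2 + 25·0 = 4 + 0 = 4.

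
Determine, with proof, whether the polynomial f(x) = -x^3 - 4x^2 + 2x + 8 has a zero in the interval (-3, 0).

f(-3) = -7 and f(0) = 8, which have opposite signs.
f is continuous everywhere (it is a polynomial), in particular on [-3, 0].
By the Intermediate Value Theorem, f takes the value 0 somewhere in the open interval.

Yes, f has a root in the interval.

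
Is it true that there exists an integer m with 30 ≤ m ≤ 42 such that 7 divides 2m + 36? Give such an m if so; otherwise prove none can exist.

m = 31

At m = 31 we get 2·31 + 36 = 98, and 98 = 7·14.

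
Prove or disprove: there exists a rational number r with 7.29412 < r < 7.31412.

r = 73/10

Scale by 10: the interval becomes (72.94120, 73.14120), which contains the integer 73.
Dividing back, 7.29412 < 73/10 < 7.31412, and 73/10 is rational.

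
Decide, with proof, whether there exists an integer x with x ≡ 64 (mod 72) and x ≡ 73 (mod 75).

x = 1648

The moduli are not coprime: gcd(72, 75) = 3. Compatibility requires 3 ∣ (73 − 64) = 9, which holds, so solutions exist.
Put x = 64 + 72t, so we need 72t ≡ 9 (mod 75), equivalently (divide by 3) 24t ≡ 3 (mod 25).
Note 24·24 = 576 ≡ 1 (mod 25) (as 576 − 1 = 23·25), so 24⁻¹ ≡ 24.
Therefore t ≡ 24·3 = 72 ≡ 22 (mod 25).
Then x = 64 + 72·22 = 1648.
Verify: 1648 = 22·72 + 64 and 1648 = 21·75 + 73. ✓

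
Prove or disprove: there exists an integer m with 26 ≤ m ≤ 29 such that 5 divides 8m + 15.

The values of 8m + 15 for m = 26, 27, 28, 29 are 223, 231, 239, 247; reduced mod 5 these are 3, 1, 4, 2.
Since 0 is absent from this list, 5 ∤ 8m + 15 for every m with 26 ≤ m ≤ 29.

There is no such integer m in that range.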